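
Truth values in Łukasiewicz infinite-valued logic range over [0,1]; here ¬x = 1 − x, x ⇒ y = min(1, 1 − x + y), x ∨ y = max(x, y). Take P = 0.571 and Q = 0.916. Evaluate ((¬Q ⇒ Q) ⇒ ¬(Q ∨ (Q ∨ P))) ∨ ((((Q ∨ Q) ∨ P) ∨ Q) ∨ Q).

0.916

¬Q = 1 − 0.916 = 0.084
¬Q ⇒ Q = min(1, 1 − 0.084 + 0.916) = min(1, 1.832) = 1.000
Q ∨ P = max(0.916, 0.571) = 0.916
Q ∨ (Q ∨ P) = max(0.916, 0.916) = 0.916
¬(Q ∨ (Q ∨ P)) = 1 − 0.916 = 0.084
(¬Q ⇒ Q) ⇒ ¬(Q ∨ (Q ∨ P)) = min(1, 1 − 1.000 + 0.084) = min(1, 0.084) = 0.084
Q ∨ Q = max(0.916, 0.916) = 0.916
(Q ∨ Q) ∨ P = max(0.916, 0.571) = 0.916
((Q ∨ Q) ∨ P) ∨ Q = max(0.916, 0.916) = 0.916
(((Q ∨ Q) ∨ P) ∨ Q) ∨ Q = max(0.916, 0.916) = 0.916
((¬Q ⇒ Q) ⇒ ¬(Q ∨ (Q ∨ P))) ∨ ((((Q ∨ Q) ∨ P) ∨ Q) ∨ Q) = max(0.084, 0.916) = 0.916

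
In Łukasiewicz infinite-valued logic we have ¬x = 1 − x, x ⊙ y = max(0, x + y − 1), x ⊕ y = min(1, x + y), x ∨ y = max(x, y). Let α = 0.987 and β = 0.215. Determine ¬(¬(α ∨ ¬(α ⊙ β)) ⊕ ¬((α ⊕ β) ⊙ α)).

0.974

α ⊙ β = max(0, 0.987 + 0.215 − 1) = max(0, 0.202) = 0.202
¬(α ⊙ β) = 1 − 0.202 = 0.798
α ∨ ¬(α ⊙ β) = max(0.987, 0.798) = 0.987
¬(α ∨ ¬(α ⊙ β)) = 1 − 0.987 = 0.013
α ⊕ β = min(1, 0.987 + 0.215) = min(1, 1.202) = 1.000
(α ⊕ β) ⊙ α = max(0, 1.000 + 0.987 − 1) = max(0, 0.987) = 0.987
¬((α ⊕ β) ⊙ α) = 1 − 0.987 = 0.013
¬(α ∨ ¬(α ⊙ β)) ⊕ ¬((α ⊕ β) ⊙ α) = min(1, 0.013 + 0.013) = min(1, 0.026) = 0.026
¬(¬(α ∨ ¬(α ⊙ β)) ⊕ ¬((α ⊕ β) ⊙ α)) = 1 − 0.026 = 0.974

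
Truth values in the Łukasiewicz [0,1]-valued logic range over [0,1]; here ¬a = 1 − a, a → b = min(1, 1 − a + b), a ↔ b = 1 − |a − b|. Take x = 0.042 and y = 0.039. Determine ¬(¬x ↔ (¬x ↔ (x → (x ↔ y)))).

¬x = 1 − 0.042 = 0.958
x ↔ y = 1 − |0.042 − 0.039| = 1 − 0.003 = 0.997
x → (x ↔ y) = min(1, 1 − 0.042 + 0.997) = min(1, 1.955) = 1.000
¬x ↔ (x → (x ↔ y)) = 1 − |0.958 − 1.000| = 1 − 0.042 = 0.958
¬x ↔ (¬x ↔ (x → (x ↔ y))) = 1 − |0.958 − 0.958| = 1 − 0.000 = 1.000
¬(¬x ↔ (¬x ↔ (x → (x ↔ y)))) = 1 − 1.000 = 0.000

0.000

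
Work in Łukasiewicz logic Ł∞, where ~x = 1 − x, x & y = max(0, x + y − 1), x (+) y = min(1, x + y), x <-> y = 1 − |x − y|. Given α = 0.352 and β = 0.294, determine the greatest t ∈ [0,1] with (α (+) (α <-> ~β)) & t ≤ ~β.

~β = 1 − 0.294 = 0.706
α <-> ~β = 1 − |0.352 − 0.706| = 1 − 0.354 = 0.646
α (+) (α <-> ~β) = min(1, 0.352 + 0.646) = min(1, 0.998) = 0.998
So the left factor is α (+) (α <-> ~β) = 0.998.
So the right-hand bound is ~β = 0.706.
The residuum of the Łukasiewicz t-norm gives the supremum: min(1, 1 − 0.998 + 0.706).
1 − 0.998 + 0.706 = 0.708, so t = min(1, 0.708) = 0.708.
Check: 0.998 & 0.708 = max(0, 0.706) = 0.706 ≤ 0.706.

0.708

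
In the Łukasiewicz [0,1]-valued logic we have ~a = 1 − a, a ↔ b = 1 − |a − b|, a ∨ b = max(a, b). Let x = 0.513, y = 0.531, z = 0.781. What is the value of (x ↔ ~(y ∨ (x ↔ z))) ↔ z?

0.974

x ↔ z = 1 − |0.513 − 0.781| = 1 − 0.268 = 0.732
y ∨ (x ↔ z) = max(0.531, 0.732) = 0.732
~(y ∨ (x ↔ z)) = 1 − 0.732 = 0.268
x ↔ ~(y ∨ (x ↔ z)) = 1 − |0.513 − 0.268| = 1 − 0.245 = 0.755
(x ↔ ~(y ∨ (x ↔ z))) ↔ z = 1 − |0.755 − 0.781| = 1 − 0.026 = 0.974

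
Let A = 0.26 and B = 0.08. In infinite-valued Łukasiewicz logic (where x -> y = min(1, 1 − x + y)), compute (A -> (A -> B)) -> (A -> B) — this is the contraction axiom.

0.82

A -> B = min(1, 1 − 0.26 + 0.08) = min(1, 0.82) = 0.82
A -> (A -> B) = min(1, 1 − 0.26 + 0.82) = min(1, 1.56) = 1.00
(A -> (A -> B)) -> (A -> B) = min(1, 1 − 1.00 + 0.82) = min(1, 0.82) = 0.82
(The value 0.82 < 1 shows this instance is not satisfied; fails in Ł∞ (the t-norm is not idempotent).)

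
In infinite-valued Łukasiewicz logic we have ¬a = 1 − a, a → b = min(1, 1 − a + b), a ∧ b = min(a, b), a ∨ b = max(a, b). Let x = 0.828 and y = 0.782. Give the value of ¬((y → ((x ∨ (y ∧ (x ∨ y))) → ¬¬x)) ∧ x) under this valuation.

0.172

x ∨ y = max(0.828, 0.782) = 0.828
y ∧ (x ∨ y) = min(0.782, 0.828) = 0.782
x ∨ (y ∧ (x ∨ y)) = max(0.828, 0.782) = 0.828
¬x = 1 − 0.828 = 0.172
¬¬x = 1 − 0.172 = 0.828
(x ∨ (y ∧ (x ∨ y))) → ¬¬x = min(1, 1 − 0.828 + 0.828) = min(1, 1.000) = 1.000
y → ((x ∨ (y ∧ (x ∨ y))) → ¬¬x) = min(1, 1 − 0.782 + 1.000) = min(1, 1.218) = 1.000
(y → ((x ∨ (y ∧ (x ∨ y))) → ¬¬x)) ∧ x = min(1.000, 0.828) = 0.828
¬((y → ((x ∨ (y ∧ (x ∨ y))) → ¬¬x)) ∧ x) = 1 − 0.828 = 0.172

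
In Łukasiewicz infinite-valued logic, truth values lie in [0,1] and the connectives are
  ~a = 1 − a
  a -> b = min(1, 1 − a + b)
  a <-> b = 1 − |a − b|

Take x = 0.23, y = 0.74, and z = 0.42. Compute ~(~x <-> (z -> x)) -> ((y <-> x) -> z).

1.00

~x = 1 − 0.23 = 0.77
z -> x = min(1, 1 − 0.42 + 0.23) = min(1, 0.81) = 0.81
~x <-> (z -> x) = 1 − |0.77 − 0.81| = 1 − 0.04 = 0.96
~(~x <-> (z -> x)) = 1 − 0.96 = 0.04
y <-> x = 1 − |0.74 − 0.23| = 1 − 0.51 = 0.49
(y <-> x) -> z = min(1, 1 − 0.49 + 0.42) = min(1, 0.93) = 0.93
~(~x <-> (z -> x)) -> ((y <-> x) -> z) = min(1, 1 − 0.04 + 0.93) = min(1, 1.89) = 1.00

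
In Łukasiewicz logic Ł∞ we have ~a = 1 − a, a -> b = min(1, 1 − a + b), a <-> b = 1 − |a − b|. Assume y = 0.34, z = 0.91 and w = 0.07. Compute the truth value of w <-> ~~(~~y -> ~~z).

~y = 1 − 0.34 = 0.66
~~y = 1 − 0.66 = 0.34
~z = 1 − 0.91 = 0.09
~~z = 1 − 0.09 = 0.91
~~y -> ~~z = min(1, 1 − 0.34 + 0.91) = min(1, 1.57) = 1.00
~(~~y -> ~~z) = 1 − 1.00 = 0.00
~~(~~y -> ~~z) = 1 − 0.00 = 1.00
w <-> ~~(~~y -> ~~z) = 1 − |0.07 − 1.00| = 1 − 0.93 = 0.07

0.07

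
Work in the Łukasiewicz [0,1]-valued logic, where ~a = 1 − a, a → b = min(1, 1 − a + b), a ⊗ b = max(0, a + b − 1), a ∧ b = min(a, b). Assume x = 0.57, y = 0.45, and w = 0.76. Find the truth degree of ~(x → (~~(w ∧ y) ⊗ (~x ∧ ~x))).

0.57

w ∧ y = min(0.76, 0.45) = 0.45
~(w ∧ y) = 1 − 0.45 = 0.55
~~(w ∧ y) = 1 − 0.55 = 0.45
~x = 1 − 0.57 = 0.43
~x ∧ ~x = min(0.43, 0.43) = 0.43
~~(w ∧ y) ⊗ (~x ∧ ~x) = max(0, 0.45 + 0.43 − 1) = max(0, -0.12) = 0.00
x → (~~(w ∧ y) ⊗ (~x ∧ ~x)) = min(1, 1 − 0.57 + 0.00) = min(1, 0.43) = 0.43
~(x → (~~(w ∧ y) ⊗ (~x ∧ ~x))) = 1 − 0.43 = 0.57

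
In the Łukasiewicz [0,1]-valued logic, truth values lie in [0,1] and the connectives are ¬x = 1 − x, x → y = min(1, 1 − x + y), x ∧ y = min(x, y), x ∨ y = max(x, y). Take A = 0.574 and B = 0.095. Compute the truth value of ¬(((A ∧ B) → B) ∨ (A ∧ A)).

A ∧ B = min(0.574, 0.095) = 0.095
(A ∧ B) → B = min(1, 1 − 0.095 + 0.095) = min(1, 1.000) = 1.000
A ∧ A = min(0.574, 0.574) = 0.574
((A ∧ B) → B) ∨ (A ∧ A) = max(1.000, 0.574) = 1.000
¬(((A ∧ B) → B) ∨ (A ∧ A)) = 1 − 1.000 = 0.000

0.000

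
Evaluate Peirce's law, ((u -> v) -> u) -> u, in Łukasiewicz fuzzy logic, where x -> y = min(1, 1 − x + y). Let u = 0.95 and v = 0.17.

u -> v = min(1, 1 − 0.95 + 0.17) = min(1, 0.22) = 0.22
(u -> v) -> u = min(1, 1 − 0.22 + 0.95) = min(1, 1.73) = 1.00
((u -> v) -> u) -> u = min(1, 1 − 1.00 + 0.95) = min(1, 0.95) = 0.95
(The value 0.95 < 1 shows this instance is not satisfied; not a Ł∞-tautology in general.)

0.95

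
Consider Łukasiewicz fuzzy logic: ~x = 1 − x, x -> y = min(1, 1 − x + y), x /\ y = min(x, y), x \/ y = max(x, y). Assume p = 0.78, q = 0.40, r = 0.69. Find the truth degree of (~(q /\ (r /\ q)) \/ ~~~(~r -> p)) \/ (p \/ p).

0.78

r /\ q = min(0.69, 0.40) = 0.40
q /\ (r /\ q) = min(0.40, 0.40) = 0.40
~(q /\ (r /\ q)) = 1 − 0.40 = 0.60
~r = 1 − 0.69 = 0.31
~r -> p = min(1, 1 − 0.31 + 0.78) = min(1, 1.47) = 1.00
~(~r -> p) = 1 − 1.00 = 0.00
~~(~r -> p) = 1 − 0.00 = 1.00
~~~(~r -> p) = 1 − 1.00 = 0.00
~(q /\ (r /\ q)) \/ ~~~(~r -> p) = max(0.60, 0.00) = 0.60
p \/ p = max(0.78, 0.78) = 0.78
(~(q /\ (r /\ q)) \/ ~~~(~r -> p)) \/ (p \/ p) = max(0.60, 0.78) = 0.78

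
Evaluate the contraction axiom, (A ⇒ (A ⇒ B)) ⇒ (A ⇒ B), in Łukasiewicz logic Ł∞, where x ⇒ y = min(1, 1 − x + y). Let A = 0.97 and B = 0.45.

0.97

A ⇒ B = min(1, 1 − 0.97 + 0.45) = min(1, 0.48) = 0.48
A ⇒ (A ⇒ B) = min(1, 1 − 0.97 + 0.48) = min(1, 0.51) = 0.51
(A ⇒ (A ⇒ B)) ⇒ (A ⇒ B) = min(1, 1 − 0.51 + 0.48) = min(1, 0.97) = 0.97
(The value 0.97 < 1 shows this instance is not satisfied; fails in Ł∞ (the t-norm is not idempotent).)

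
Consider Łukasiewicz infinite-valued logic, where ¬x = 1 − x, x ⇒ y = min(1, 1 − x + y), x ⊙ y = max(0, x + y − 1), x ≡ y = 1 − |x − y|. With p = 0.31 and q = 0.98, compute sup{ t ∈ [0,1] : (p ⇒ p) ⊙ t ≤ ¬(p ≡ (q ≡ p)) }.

0.02

p ⇒ p = min(1, 1 − 0.31 + 0.31) = min(1, 1.00) = 1.00
So the left factor is p ⇒ p = 1.00.
q ≡ p = 1 − |0.98 − 0.31| = 1 − 0.67 = 0.33
p ≡ (q ≡ p) = 1 − |0.31 − 0.33| = 1 − 0.02 = 0.98
¬(p ≡ (q ≡ p)) = 1 − 0.98 = 0.02
So the right-hand bound is ¬(p ≡ (q ≡ p)) = 0.02.
The residuum of the Łukasiewicz t-norm gives the supremum: min(1, 1 − 1.00 + 0.02).
1 − 1.00 + 0.02 = 0.02, so t = min(1, 0.02) = 0.02.
Check: 1.00 ⊙ 0.02 = max(0, 0.02) = 0.02 ≤ 0.02.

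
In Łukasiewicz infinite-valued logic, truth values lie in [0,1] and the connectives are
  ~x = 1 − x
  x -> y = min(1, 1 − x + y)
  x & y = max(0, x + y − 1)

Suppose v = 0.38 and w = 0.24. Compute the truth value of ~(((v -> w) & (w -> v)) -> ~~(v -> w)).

v -> w = min(1, 1 − 0.38 + 0.24) = min(1, 0.86) = 0.86
w -> v = min(1, 1 − 0.24 + 0.38) = min(1, 1.14) = 1.00
(v -> w) & (w -> v) = max(0, 0.86 + 1.00 − 1) = max(0, 0.86) = 0.86
~(v -> w) = 1 − 0.86 = 0.14
~~(v -> w) = 1 − 0.14 = 0.86
((v -> w) & (w -> v)) -> ~~(v -> w) = min(1, 1 − 0.86 + 0.86) = min(1, 1.00) = 1.00
~(((v -> w) & (w -> v)) -> ~~(v -> w)) = 1 − 1.00 = 0.00

0.00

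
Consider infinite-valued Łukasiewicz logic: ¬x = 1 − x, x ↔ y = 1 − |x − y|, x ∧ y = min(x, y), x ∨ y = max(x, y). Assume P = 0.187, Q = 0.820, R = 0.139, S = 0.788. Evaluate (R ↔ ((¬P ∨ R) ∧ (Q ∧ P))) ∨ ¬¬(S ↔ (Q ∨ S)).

0.968

¬P = 1 − 0.187 = 0.813
¬P ∨ R = max(0.813, 0.139) = 0.813
Q ∧ P = min(0.820, 0.187) = 0.187
(¬P ∨ R) ∧ (Q ∧ P) = min(0.813, 0.187) = 0.187
R ↔ ((¬P ∨ R) ∧ (Q ∧ P)) = 1 − |0.139 − 0.187| = 1 − 0.048 = 0.952
Q ∨ S = max(0.820, 0.788) = 0.820
S ↔ (Q ∨ S) = 1 − |0.788 − 0.820| = 1 − 0.032 = 0.968
¬(S ↔ (Q ∨ S)) = 1 − 0.968 = 0.032
¬¬(S ↔ (Q ∨ S)) = 1 − 0.032 = 0.968
(R ↔ ((¬P ∨ R) ∧ (Q ∧ P))) ∨ ¬¬(S ↔ (Q ∨ S)) = max(0.952, 0.968) = 0.968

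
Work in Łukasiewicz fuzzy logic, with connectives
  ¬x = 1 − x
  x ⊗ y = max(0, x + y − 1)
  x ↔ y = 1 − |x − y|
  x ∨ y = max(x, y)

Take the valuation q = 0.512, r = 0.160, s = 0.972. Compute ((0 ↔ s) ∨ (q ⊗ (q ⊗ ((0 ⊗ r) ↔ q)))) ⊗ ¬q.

0.000

0 ↔ s = 1 − |0.000 − 0.972| = 1 − 0.972 = 0.028
0 ⊗ r = max(0, 0.000 + 0.160 − 1) = max(0, -0.840) = 0.000
(0 ⊗ r) ↔ q = 1 − |0.000 − 0.512| = 1 − 0.512 = 0.488
q ⊗ ((0 ⊗ r) ↔ q) = max(0, 0.512 + 0.488 − 1) = max(0, 0.000) = 0.000
q ⊗ (q ⊗ ((0 ⊗ r) ↔ q)) = max(0, 0.512 + 0.000 − 1) = max(0, -0.488) = 0.000
(0 ↔ s) ∨ (q ⊗ (q ⊗ ((0 ⊗ r) ↔ q))) = max(0.028, 0.000) = 0.028
¬q = 1 − 0.512 = 0.488
((0 ↔ s) ∨ (q ⊗ (q ⊗ ((0 ⊗ r) ↔ q)))) ⊗ ¬q = max(0, 0.028 + 0.488 − 1) = max(0, -0.484) = 0.000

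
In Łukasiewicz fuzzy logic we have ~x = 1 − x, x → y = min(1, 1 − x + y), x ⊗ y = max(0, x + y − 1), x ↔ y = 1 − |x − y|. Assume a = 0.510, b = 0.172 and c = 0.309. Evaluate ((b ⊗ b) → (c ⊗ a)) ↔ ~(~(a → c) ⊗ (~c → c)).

1.000

b ⊗ b = max(0, 0.172 + 0.172 − 1) = max(0, -0.656) = 0.000
c ⊗ a = max(0, 0.309 + 0.510 − 1) = max(0, -0.181) = 0.000
(b ⊗ b) → (c ⊗ a) = min(1, 1 − 0.000 + 0.000) = min(1, 1.000) = 1.000
a → c = min(1, 1 − 0.510 + 0.309) = min(1, 0.799) = 0.799
~(a → c) = 1 − 0.799 = 0.201
~c = 1 − 0.309 = 0.691
~c → c = min(1, 1 − 0.691 + 0.309) = min(1, 0.618) = 0.618
~(a → c) ⊗ (~c → c) = max(0, 0.201 + 0.618 − 1) = max(0, -0.181) = 0.000
~(~(a → c) ⊗ (~c → c)) = 1 − 0.000 = 1.000
((b ⊗ b) → (c ⊗ a)) ↔ ~(~(a → c) ⊗ (~c → c)) = 1 − |1.000 − 1.000| = 1 − 0.000 = 1.000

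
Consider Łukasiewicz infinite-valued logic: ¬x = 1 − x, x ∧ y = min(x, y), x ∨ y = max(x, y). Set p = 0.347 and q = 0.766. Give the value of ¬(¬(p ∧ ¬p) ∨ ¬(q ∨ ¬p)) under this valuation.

¬p = 1 − 0.347 = 0.653
p ∧ ¬p = min(0.347, 0.653) = 0.347
¬(p ∧ ¬p) = 1 − 0.347 = 0.653
q ∨ ¬p = max(0.766, 0.653) = 0.766
¬(q ∨ ¬p) = 1 − 0.766 = 0.234
¬(p ∧ ¬p) ∨ ¬(q ∨ ¬p) = max(0.653, 0.234) = 0.653
¬(¬(p ∧ ¬p) ∨ ¬(q ∨ ¬p)) = 1 − 0.653 = 0.347

0.347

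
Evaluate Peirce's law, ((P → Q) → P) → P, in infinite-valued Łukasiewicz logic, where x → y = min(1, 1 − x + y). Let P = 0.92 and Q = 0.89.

P → Q = min(1, 1 − 0.92 + 0.89) = min(1, 0.97) = 0.97
(P → Q) → P = min(1, 1 − 0.97 + 0.92) = min(1, 0.95) = 0.95
((P → Q) → P) → P = min(1, 1 − 0.95 + 0.92) = min(1, 0.97) = 0.97
(The value 0.97 < 1 shows this instance is not satisfied; not a Ł∞-tautology in general.)

0.97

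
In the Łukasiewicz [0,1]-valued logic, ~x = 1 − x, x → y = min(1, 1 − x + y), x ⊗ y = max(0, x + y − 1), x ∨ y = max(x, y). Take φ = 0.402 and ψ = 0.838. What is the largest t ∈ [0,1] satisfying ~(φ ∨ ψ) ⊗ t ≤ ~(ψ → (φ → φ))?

0.838

φ ∨ ψ = max(0.402, 0.838) = 0.838
~(φ ∨ ψ) = 1 − 0.838 = 0.162
So the left factor is ~(φ ∨ ψ) = 0.162.
φ → φ = min(1, 1 − 0.402 + 0.402) = min(1, 1.000) = 1.000
ψ → (φ → φ) = min(1, 1 − 0.838 + 1.000) = min(1, 1.162) = 1.000
~(ψ → (φ → φ)) = 1 − 1.000 = 0.000
So the right-hand bound is ~(ψ → (φ → φ)) = 0.000.
The residuum of the Łukasiewicz t-norm gives the supremum: min(1, 1 − 0.162 + 0.000).
1 − 0.162 + 0.000 = 0.838, so t = min(1, 0.838) = 0.838.
Check: 0.162 ⊗ 0.838 = max(0, 0.000) = 0.000 ≤ 0.000.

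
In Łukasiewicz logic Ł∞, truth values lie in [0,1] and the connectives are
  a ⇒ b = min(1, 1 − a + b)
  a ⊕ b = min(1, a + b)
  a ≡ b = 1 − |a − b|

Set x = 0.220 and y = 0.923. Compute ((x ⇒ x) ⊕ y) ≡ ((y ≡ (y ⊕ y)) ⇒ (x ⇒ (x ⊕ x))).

x ⇒ x = min(1, 1 − 0.220 + 0.220) = min(1, 1.000) = 1.000
(x ⇒ x) ⊕ y = min(1, 1.000 + 0.923) = min(1, 1.923) = 1.000
y ⊕ y = min(1, 0.923 + 0.923) = min(1, 1.846) = 1.000
y ≡ (y ⊕ y) = 1 − |0.923 − 1.000| = 1 − 0.077 = 0.923
x ⊕ x = min(1, 0.220 + 0.220) = min(1, 0.440) = 0.440
x ⇒ (x ⊕ x) = min(1, 1 − 0.220 + 0.440) = min(1, 1.220) = 1.000
(y ≡ (y ⊕ y)) ⇒ (x ⇒ (x ⊕ x)) = min(1, 1 − 0.923 + 1.000) = min(1, 1.077) = 1.000
((x ⇒ x) ⊕ y) ≡ ((y ≡ (y ⊕ y)) ⇒ (x ⇒ (x ⊕ x))) = 1 − |1.000 − 1.000| = 1 − 0.000 = 1.000

1.000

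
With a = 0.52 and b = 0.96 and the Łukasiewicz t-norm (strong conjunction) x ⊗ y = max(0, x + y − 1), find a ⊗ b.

0.48

a ⊗ b = max(0, 0.52 + 0.96 − 1) = max(0, 0.48) = 0.48
For comparison, the Gödel (minimum) t-norm min(x, y) would give 0.52.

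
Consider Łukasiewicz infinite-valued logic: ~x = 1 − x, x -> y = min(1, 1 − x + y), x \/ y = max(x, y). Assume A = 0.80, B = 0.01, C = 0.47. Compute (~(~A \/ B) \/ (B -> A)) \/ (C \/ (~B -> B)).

1.00

~A = 1 − 0.80 = 0.20
~A \/ B = max(0.20, 0.01) = 0.20
~(~A \/ B) = 1 − 0.20 = 0.80
B -> A = min(1, 1 − 0.01 + 0.80) = min(1, 1.79) = 1.00
~(~A \/ B) \/ (B -> A) = max(0.80, 1.00) = 1.00
~B = 1 − 0.01 = 0.99
~B -> B = min(1, 1 − 0.99 + 0.01) = min(1, 0.02) = 0.02
C \/ (~B -> B) = max(0.47, 0.02) = 0.47
(~(~A \/ B) \/ (B -> A)) \/ (C \/ (~B -> B)) = max(1.00, 0.47) = 1.00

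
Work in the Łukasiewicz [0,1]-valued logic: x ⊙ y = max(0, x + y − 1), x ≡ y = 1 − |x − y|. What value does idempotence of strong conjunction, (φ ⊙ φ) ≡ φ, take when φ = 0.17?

0.83

φ ⊙ φ = max(0, 0.17 + 0.17 − 1) = max(0, -0.66) = 0.00
(φ ⊙ φ) ≡ φ = 1 − |0.00 − 0.17| = 1 − 0.17 = 0.83
(The value 0.83 < 1 shows this instance is not satisfied; fails in Ł∞ since a ⊗ a = max(0, 2a−1) ≠ a in general.)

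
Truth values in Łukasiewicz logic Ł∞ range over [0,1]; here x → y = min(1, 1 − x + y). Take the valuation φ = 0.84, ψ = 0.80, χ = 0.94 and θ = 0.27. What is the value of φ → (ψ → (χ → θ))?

χ → θ = min(1, 1 − 0.94 + 0.27) = min(1, 0.33) = 0.33
ψ → (χ → θ) = min(1, 1 − 0.80 + 0.33) = min(1, 0.53) = 0.53
φ → (ψ → (χ → θ)) = min(1, 1 − 0.84 + 0.53) = min(1, 0.69) = 0.69

0.69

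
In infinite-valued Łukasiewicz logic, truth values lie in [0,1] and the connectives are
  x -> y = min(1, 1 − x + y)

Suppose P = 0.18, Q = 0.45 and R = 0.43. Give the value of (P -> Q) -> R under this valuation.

0.43

P -> Q = min(1, 1 − 0.18 + 0.45) = min(1, 1.27) = 1.00
(P -> Q) -> R = min(1, 1 − 1.00 + 0.43) = min(1, 0.43) = 0.43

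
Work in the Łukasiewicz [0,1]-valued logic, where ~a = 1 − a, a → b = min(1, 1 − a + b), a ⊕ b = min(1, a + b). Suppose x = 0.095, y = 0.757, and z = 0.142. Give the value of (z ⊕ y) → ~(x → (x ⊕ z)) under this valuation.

0.101

z ⊕ y = min(1, 0.142 + 0.757) = min(1, 0.899) = 0.899
x ⊕ z = min(1, 0.095 + 0.142) = min(1, 0.237) = 0.237
x → (x ⊕ z) = min(1, 1 − 0.095 + 0.237) = min(1, 1.142) = 1.000
~(x → (x ⊕ z)) = 1 − 1.000 = 0.000
(z ⊕ y) → ~(x → (x ⊕ z)) = min(1, 1 − 0.899 + 0.000) = min(1, 0.101) = 0.101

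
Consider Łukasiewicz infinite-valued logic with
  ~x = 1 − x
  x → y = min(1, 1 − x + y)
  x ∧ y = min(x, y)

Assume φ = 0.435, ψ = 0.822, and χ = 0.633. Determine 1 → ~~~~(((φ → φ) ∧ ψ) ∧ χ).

φ → φ = min(1, 1 − 0.435 + 0.435) = min(1, 1.000) = 1.000
(φ → φ) ∧ ψ = min(1.000, 0.822) = 0.822
((φ → φ) ∧ ψ) ∧ χ = min(0.822, 0.633) = 0.633
~(((φ → φ) ∧ ψ) ∧ χ) = 1 − 0.633 = 0.367
~~(((φ → φ) ∧ ψ) ∧ χ) = 1 − 0.367 = 0.633
~~~(((φ → φ) ∧ ψ) ∧ χ) = 1 − 0.633 = 0.367
~~~~(((φ → φ) ∧ ψ) ∧ χ) = 1 − 0.367 = 0.633
1 → ~~~~(((φ → φ) ∧ ψ) ∧ χ) = min(1, 1 − 1.000 + 0.633) = min(1, 0.633) = 0.633

0.633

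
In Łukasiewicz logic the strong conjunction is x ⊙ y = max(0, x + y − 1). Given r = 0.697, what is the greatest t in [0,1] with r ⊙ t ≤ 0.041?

0.344

The residuum of the Łukasiewicz t-norm gives the supremum: min(1, 1 − 0.697 + 0.041).
1 − 0.697 + 0.041 = 0.344, so t = min(1, 0.344) = 0.344.
Check: 0.697 ⊙ 0.344 = max(0, 0.041) = 0.041 ≤ 0.041.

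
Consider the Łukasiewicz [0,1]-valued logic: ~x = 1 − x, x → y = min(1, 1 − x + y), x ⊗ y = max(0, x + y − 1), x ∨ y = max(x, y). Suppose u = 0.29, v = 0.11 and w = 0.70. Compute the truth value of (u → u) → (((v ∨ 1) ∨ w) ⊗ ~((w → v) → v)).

u → u = min(1, 1 − 0.29 + 0.29) = min(1, 1.00) = 1.00
v ∨ 1 = max(0.11, 1.00) = 1.00
(v ∨ 1) ∨ w = max(1.00, 0.70) = 1.00
w → v = min(1, 1 − 0.70 + 0.11) = min(1, 0.41) = 0.41
(w → v) → v = min(1, 1 − 0.41 + 0.11) = min(1, 0.70) = 0.70
~((w → v) → v) = 1 − 0.70 = 0.30
((v ∨ 1) ∨ w) ⊗ ~((w → v) → v) = max(0, 1.00 + 0.30 − 1) = max(0, 0.30) = 0.30
(u → u) → (((v ∨ 1) ∨ w) ⊗ ~((w → v) → v)) = min(1, 1 − 1.00 + 0.30) = min(1, 0.30) = 0.30

0.30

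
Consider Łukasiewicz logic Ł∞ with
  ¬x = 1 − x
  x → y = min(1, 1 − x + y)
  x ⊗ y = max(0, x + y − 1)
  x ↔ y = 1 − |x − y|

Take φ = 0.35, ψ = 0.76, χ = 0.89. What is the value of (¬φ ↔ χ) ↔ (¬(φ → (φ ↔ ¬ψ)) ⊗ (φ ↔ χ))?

0.24

¬φ = 1 − 0.35 = 0.65
¬φ ↔ χ = 1 − |0.65 − 0.89| = 1 − 0.24 = 0.76
¬ψ = 1 − 0.76 = 0.24
φ ↔ ¬ψ = 1 − |0.35 − 0.24| = 1 − 0.11 = 0.89
φ → (φ ↔ ¬ψ) = min(1, 1 − 0.35 + 0.89) = min(1, 1.54) = 1.00
¬(φ → (φ ↔ ¬ψ)) = 1 − 1.00 = 0.00
φ ↔ χ = 1 − |0.35 − 0.89| = 1 − 0.54 = 0.46
¬(φ → (φ ↔ ¬ψ)) ⊗ (φ ↔ χ) = max(0, 0.00 + 0.46 − 1) = max(0, -0.54) = 0.00
(¬φ ↔ χ) ↔ (¬(φ → (φ ↔ ¬ψ)) ⊗ (φ ↔ χ)) = 1 − |0.76 − 0.00| = 1 − 0.76 = 0.24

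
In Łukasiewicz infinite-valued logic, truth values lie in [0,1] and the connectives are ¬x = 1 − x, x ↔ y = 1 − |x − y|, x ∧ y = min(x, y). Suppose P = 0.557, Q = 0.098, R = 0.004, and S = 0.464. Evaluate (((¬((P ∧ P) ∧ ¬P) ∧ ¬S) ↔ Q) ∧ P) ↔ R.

P ∧ P = min(0.557, 0.557) = 0.557
¬P = 1 − 0.557 = 0.443
(P ∧ P) ∧ ¬P = min(0.557, 0.443) = 0.443
¬((P ∧ P) ∧ ¬P) = 1 − 0.443 = 0.557
¬S = 1 − 0.464 = 0.536
¬((P ∧ P) ∧ ¬P) ∧ ¬S = min(0.557, 0.536) = 0.536
(¬((P ∧ P) ∧ ¬P) ∧ ¬S) ↔ Q = 1 − |0.536 − 0.098| = 1 − 0.438 = 0.562
((¬((P ∧ P) ∧ ¬P) ∧ ¬S) ↔ Q) ∧ P = min(0.562, 0.557) = 0.557
(((¬((P ∧ P) ∧ ¬P) ∧ ¬S) ↔ Q) ∧ P) ↔ R = 1 − |0.557 − 0.004| = 1 − 0.553 = 0.447

0.447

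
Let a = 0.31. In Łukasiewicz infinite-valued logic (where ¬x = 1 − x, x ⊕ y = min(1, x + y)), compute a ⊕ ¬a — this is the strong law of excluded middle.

1.00

¬a = 1 − 0.31 = 0.69
a ⊕ ¬a = min(1, 0.31 + 0.69) = min(1, 1.00) = 1.00
(As expected: always 1 in Ł∞ since a ⊕ (1−a) = 1.)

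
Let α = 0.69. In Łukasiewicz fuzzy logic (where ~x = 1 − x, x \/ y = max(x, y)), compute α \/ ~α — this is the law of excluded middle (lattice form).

0.69

~α = 1 − 0.69 = 0.31
α \/ ~α = max(0.69, 0.31) = 0.69
(The value 0.69 < 1 shows this instance is not satisfied; not a Ł∞-tautology — its value is max(a, 1−a).)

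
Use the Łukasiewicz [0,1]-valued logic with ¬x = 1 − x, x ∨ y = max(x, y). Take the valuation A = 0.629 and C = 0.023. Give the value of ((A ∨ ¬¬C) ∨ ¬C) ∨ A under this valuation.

¬C = 1 − 0.023 = 0.977
¬¬C = 1 − 0.977 = 0.023
A ∨ ¬¬C = max(0.629, 0.023) = 0.629
(A ∨ ¬¬C) ∨ ¬C = max(0.629, 0.977) = 0.977
((A ∨ ¬¬C) ∨ ¬C) ∨ A = max(0.977, 0.629) = 0.977

0.977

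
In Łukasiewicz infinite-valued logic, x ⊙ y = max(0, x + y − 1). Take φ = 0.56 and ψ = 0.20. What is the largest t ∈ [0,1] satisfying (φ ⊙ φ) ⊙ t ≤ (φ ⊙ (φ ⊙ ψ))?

0.88

φ ⊙ φ = max(0, 0.56 + 0.56 − 1) = max(0, 0.12) = 0.12
So the left factor is φ ⊙ φ = 0.12.
φ ⊙ ψ = max(0, 0.56 + 0.20 − 1) = max(0, -0.24) = 0.00
φ ⊙ (φ ⊙ ψ) = max(0, 0.56 + 0.00 − 1) = max(0, -0.44) = 0.00
So the right-hand bound is φ ⊙ (φ ⊙ ψ) = 0.00.
The residuum of the Łukasiewicz t-norm gives the supremum: min(1, 1 − 0.12 + 0.00).
1 − 0.12 + 0.00 = 0.88, so t = min(1, 0.88) = 0.88.
Check: 0.12 ⊙ 0.88 = max(0, 0.00) = 0.00 ≤ 0.00.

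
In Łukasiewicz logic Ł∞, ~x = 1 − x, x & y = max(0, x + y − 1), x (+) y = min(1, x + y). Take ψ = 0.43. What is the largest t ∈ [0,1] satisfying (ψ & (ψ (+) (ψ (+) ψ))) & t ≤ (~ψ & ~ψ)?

ψ (+) ψ = min(1, 0.43 + 0.43) = min(1, 0.86) = 0.86
ψ (+) (ψ (+) ψ) = min(1, 0.43 + 0.86) = min(1, 1.29) = 1.00
ψ & (ψ (+) (ψ (+) ψ)) = max(0, 0.43 + 1.00 − 1) = max(0, 0.43) = 0.43
So the left factor is ψ & (ψ (+) (ψ (+) ψ)) = 0.43.
~ψ = 1 − 0.43 = 0.57
~ψ & ~ψ = max(0, 0.57 + 0.57 − 1) = max(0, 0.14) = 0.14
So the right-hand bound is ~ψ & ~ψ = 0.14.
The residuum of the Łukasiewicz t-norm gives the supremum: min(1, 1 − 0.43 + 0.14).
1 − 0.43 + 0.14 = 0.71, so t = min(1, 0.71) = 0.71.
Check: 0.43 & 0.71 = max(0, 0.14) = 0.14 ≤ 0.14.

0.71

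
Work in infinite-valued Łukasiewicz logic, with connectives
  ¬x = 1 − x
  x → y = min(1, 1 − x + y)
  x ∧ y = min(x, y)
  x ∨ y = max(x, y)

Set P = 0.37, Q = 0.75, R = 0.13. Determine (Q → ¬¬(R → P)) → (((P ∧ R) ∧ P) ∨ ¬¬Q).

0.75

R → P = min(1, 1 − 0.13 + 0.37) = min(1, 1.24) = 1.00
¬(R → P) = 1 − 1.00 = 0.00
¬¬(R → P) = 1 − 0.00 = 1.00
Q → ¬¬(R → P) = min(1, 1 − 0.75 + 1.00) = min(1, 1.25) = 1.00
P ∧ R = min(0.37, 0.13) = 0.13
(P ∧ R) ∧ P = min(0.13, 0.37) = 0.13
¬Q = 1 − 0.75 = 0.25
¬¬Q = 1 − 0.25 = 0.75
((P ∧ R) ∧ P) ∨ ¬¬Q = max(0.13, 0.75) = 0.75
(Q → ¬¬(R → P)) → (((P ∧ R) ∧ P) ∨ ¬¬Q) = min(1, 1 − 1.00 + 0.75) = min(1, 0.75) = 0.75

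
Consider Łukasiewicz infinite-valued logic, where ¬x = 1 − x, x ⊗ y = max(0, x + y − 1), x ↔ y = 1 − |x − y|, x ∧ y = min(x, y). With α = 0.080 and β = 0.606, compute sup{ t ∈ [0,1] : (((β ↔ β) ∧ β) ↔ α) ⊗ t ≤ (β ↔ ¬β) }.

1.000

β ↔ β = 1 − |0.606 − 0.606| = 1 − 0.000 = 1.000
(β ↔ β) ∧ β = min(1.000, 0.606) = 0.606
((β ↔ β) ∧ β) ↔ α = 1 − |0.606 − 0.080| = 1 − 0.526 = 0.474
So the left factor is ((β ↔ β) ∧ β) ↔ α = 0.474.
¬β = 1 − 0.606 = 0.394
β ↔ ¬β = 1 − |0.606 − 0.394| = 1 − 0.212 = 0.788
So the right-hand bound is β ↔ ¬β = 0.788.
The residuum of the Łukasiewicz t-norm gives the supremum: min(1, 1 − 0.474 + 0.788).
1 − 0.474 + 0.788 = 1.314, so t = min(1, 1.314) = 1.000.
Check: 0.474 ⊗ 1.000 = max(0, 0.474) = 0.474 ≤ 0.788.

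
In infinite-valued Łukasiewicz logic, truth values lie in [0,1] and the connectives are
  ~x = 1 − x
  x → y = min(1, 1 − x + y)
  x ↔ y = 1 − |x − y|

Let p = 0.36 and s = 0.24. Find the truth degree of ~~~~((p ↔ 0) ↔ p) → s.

0.52

p ↔ 0 = 1 − |0.36 − 0.00| = 1 − 0.36 = 0.64
(p ↔ 0) ↔ p = 1 − |0.64 − 0.36| = 1 − 0.28 = 0.72
~((p ↔ 0) ↔ p) = 1 − 0.72 = 0.28
~~((p ↔ 0) ↔ p) = 1 − 0.28 = 0.72
~~~((p ↔ 0) ↔ p) = 1 − 0.72 = 0.28
~~~~((p ↔ 0) ↔ p) = 1 − 0.28 = 0.72
~~~~((p ↔ 0) ↔ p) → s = min(1, 1 − 0.72 + 0.24) = min(1, 0.52) = 0.52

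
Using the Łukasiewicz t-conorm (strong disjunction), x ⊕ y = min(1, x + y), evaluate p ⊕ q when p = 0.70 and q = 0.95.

p ⊕ q = min(1, 0.70 + 0.95) = min(1, 1.65) = 1.00
For comparison, the Gödel t-conorm max(x, y) would give 0.95.

1.00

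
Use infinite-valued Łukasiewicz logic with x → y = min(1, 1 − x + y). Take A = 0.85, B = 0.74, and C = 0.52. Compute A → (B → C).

0.93

B → C = min(1, 1 − 0.74 + 0.52) = min(1, 0.78) = 0.78
A → (B → C) = min(1, 1 − 0.85 + 0.78) = min(1, 0.93) = 0.93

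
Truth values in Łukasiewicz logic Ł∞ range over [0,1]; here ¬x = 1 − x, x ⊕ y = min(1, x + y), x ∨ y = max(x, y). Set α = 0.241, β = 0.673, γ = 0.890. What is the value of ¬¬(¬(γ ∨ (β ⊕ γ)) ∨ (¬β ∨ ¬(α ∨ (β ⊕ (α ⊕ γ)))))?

0.327

β ⊕ γ = min(1, 0.673 + 0.890) = min(1, 1.563) = 1.000
γ ∨ (β ⊕ γ) = max(0.890, 1.000) = 1.000
¬(γ ∨ (β ⊕ γ)) = 1 − 1.000 = 0.000
¬β = 1 − 0.673 = 0.327
α ⊕ γ = min(1, 0.241 + 0.890) = min(1, 1.131) = 1.000
β ⊕ (α ⊕ γ) = min(1, 0.673 + 1.000) = min(1, 1.673) = 1.000
α ∨ (β ⊕ (α ⊕ γ)) = max(0.241, 1.000) = 1.000
¬(α ∨ (β ⊕ (α ⊕ γ))) = 1 − 1.000 = 0.000
¬β ∨ ¬(α ∨ (β ⊕ (α ⊕ γ))) = max(0.327, 0.000) = 0.327
¬(γ ∨ (β ⊕ γ)) ∨ (¬β ∨ ¬(α ∨ (β ⊕ (α ⊕ γ)))) = max(0.000, 0.327) = 0.327
¬(¬(γ ∨ (β ⊕ γ)) ∨ (¬β ∨ ¬(α ∨ (β ⊕ (α ⊕ γ))))) = 1 − 0.327 = 0.673
¬¬(¬(γ ∨ (β ⊕ γ)) ∨ (¬β ∨ ¬(α ∨ (β ⊕ (α ⊕ γ))))) = 1 − 0.673 = 0.327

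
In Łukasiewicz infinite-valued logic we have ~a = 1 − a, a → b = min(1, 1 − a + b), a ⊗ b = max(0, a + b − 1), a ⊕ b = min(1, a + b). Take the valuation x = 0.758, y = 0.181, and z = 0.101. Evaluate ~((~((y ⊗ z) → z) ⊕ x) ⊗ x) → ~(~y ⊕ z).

0.596

y ⊗ z = max(0, 0.181 + 0.101 − 1) = max(0, -0.718) = 0.000
(y ⊗ z) → z = min(1, 1 − 0.000 + 0.101) = min(1, 1.101) = 1.000
~((y ⊗ z) → z) = 1 − 1.000 = 0.000
~((y ⊗ z) → z) ⊕ x = min(1, 0.000 + 0.758) = min(1, 0.758) = 0.758
(~((y ⊗ z) → z) ⊕ x) ⊗ x = max(0, 0.758 + 0.758 − 1) = max(0, 0.516) = 0.516
~((~((y ⊗ z) → z) ⊕ x) ⊗ x) = 1 − 0.516 = 0.484
~y = 1 − 0.181 = 0.819
~y ⊕ z = min(1, 0.819 + 0.101) = min(1, 0.920) = 0.920
~(~y ⊕ z) = 1 − 0.920 = 0.080
~((~((y ⊗ z) → z) ⊕ x) ⊗ x) → ~(~y ⊕ z) = min(1, 1 − 0.484 + 0.080) = min(1, 0.596) = 0.596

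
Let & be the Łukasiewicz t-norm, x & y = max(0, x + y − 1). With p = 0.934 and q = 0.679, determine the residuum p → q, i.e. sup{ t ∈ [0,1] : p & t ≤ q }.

The residuum of the Łukasiewicz t-norm gives the supremum: min(1, 1 − 0.934 + 0.679).
1 − 0.934 + 0.679 = 0.745, so t = min(1, 0.745) = 0.745.
Check: 0.934 & 0.745 = max(0, 0.679) = 0.679 ≤ 0.679.

0.745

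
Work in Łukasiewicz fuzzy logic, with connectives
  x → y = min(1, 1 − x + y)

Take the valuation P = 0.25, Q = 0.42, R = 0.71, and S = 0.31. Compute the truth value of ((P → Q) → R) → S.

0.60

P → Q = min(1, 1 − 0.25 + 0.42) = min(1, 1.17) = 1.00
(P → Q) → R = min(1, 1 − 1.00 + 0.71) = min(1, 0.71) = 0.71
((P → Q) → R) → S = min(1, 1 − 0.71 + 0.31) = min(1, 0.60) = 0.60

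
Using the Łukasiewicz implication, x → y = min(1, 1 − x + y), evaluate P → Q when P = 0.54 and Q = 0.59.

P → Q = min(1, 1 − 0.54 + 0.59) = min(1, 1.05) = 1.00
For comparison, the Gödel implication (1 if x ≤ y else y) would give 1.00.

1.00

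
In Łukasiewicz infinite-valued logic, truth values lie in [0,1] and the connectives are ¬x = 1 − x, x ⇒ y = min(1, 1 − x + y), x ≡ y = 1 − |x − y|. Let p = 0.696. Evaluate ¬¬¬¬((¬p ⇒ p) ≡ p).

¬p = 1 − 0.696 = 0.304
¬p ⇒ p = min(1, 1 − 0.304 + 0.696) = min(1, 1.392) = 1.000
(¬p ⇒ p) ≡ p = 1 − |1.000 − 0.696| = 1 − 0.304 = 0.696
¬((¬p ⇒ p) ≡ p) = 1 − 0.696 = 0.304
¬¬((¬p ⇒ p) ≡ p) = 1 − 0.304 = 0.696
¬¬¬((¬p ⇒ p) ≡ p) = 1 − 0.696 = 0.304
¬¬¬¬((¬p ⇒ p) ≡ p) = 1 − 0.304 = 0.696

0.696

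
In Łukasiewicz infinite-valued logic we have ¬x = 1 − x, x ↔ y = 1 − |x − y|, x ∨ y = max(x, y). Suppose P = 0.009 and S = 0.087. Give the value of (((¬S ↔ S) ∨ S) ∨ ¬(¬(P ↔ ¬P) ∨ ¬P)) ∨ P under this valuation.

¬S = 1 − 0.087 = 0.913
¬S ↔ S = 1 − |0.913 − 0.087| = 1 − 0.826 = 0.174
(¬S ↔ S) ∨ S = max(0.174, 0.087) = 0.174
¬P = 1 − 0.009 = 0.991
P ↔ ¬P = 1 − |0.009 − 0.991| = 1 − 0.982 = 0.018
¬(P ↔ ¬P) = 1 − 0.018 = 0.982
¬(P ↔ ¬P) ∨ ¬P = max(0.982, 0.991) = 0.991
¬(¬(P ↔ ¬P) ∨ ¬P) = 1 − 0.991 = 0.009
((¬S ↔ S) ∨ S) ∨ ¬(¬(P ↔ ¬P) ∨ ¬P) = max(0.174, 0.009) = 0.174
(((¬S ↔ S) ∨ S) ∨ ¬(¬(P ↔ ¬P) ∨ ¬P)) ∨ P = max(0.174, 0.009) = 0.174

0.174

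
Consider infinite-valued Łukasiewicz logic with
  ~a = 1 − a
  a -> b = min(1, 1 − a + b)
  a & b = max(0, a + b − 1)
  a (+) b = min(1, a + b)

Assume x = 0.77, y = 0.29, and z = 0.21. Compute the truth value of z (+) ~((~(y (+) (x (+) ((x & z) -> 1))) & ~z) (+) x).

x & z = max(0, 0.77 + 0.21 − 1) = max(0, -0.02) = 0.00
(x & z) -> 1 = min(1, 1 − 0.00 + 1.00) = min(1, 2.00) = 1.00
x (+) ((x & z) -> 1) = min(1, 0.77 + 1.00) = min(1, 1.77) = 1.00
y (+) (x (+) ((x & z) -> 1)) = min(1, 0.29 + 1.00) = min(1, 1.29) = 1.00
~(y (+) (x (+) ((x & z) -> 1))) = 1 − 1.00 = 0.00
~z = 1 − 0.21 = 0.79
~(y (+) (x (+) ((x & z) -> 1))) & ~z = max(0, 0.00 + 0.79 − 1) = max(0, -0.21) = 0.00
(~(y (+) (x (+) ((x & z) -> 1))) & ~z) (+) x = min(1, 0.00 + 0.77) = min(1, 0.77) = 0.77
~((~(y (+) (x (+) ((x & z) -> 1))) & ~z) (+) x) = 1 − 0.77 = 0.23
z (+) ~((~(y (+) (x (+) ((x & z) -> 1))) & ~z) (+) x) = min(1, 0.21 + 0.23) = min(1, 0.44) = 0.44

0.44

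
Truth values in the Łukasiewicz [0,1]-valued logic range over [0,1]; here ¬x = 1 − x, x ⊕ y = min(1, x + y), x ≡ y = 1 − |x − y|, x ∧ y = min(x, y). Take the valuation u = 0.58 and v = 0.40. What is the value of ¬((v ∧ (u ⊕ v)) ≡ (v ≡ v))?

u ⊕ v = min(1, 0.58 + 0.40) = min(1, 0.98) = 0.98
v ∧ (u ⊕ v) = min(0.40, 0.98) = 0.40
v ≡ v = 1 − |0.40 − 0.40| = 1 − 0.00 = 1.00
(v ∧ (u ⊕ v)) ≡ (v ≡ v) = 1 − |0.40 − 1.00| = 1 − 0.60 = 0.40
¬((v ∧ (u ⊕ v)) ≡ (v ≡ v)) = 1 − 0.40 = 0.60

0.60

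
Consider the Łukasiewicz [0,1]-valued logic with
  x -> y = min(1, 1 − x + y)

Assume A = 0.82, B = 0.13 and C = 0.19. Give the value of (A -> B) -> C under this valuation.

0.88

A -> B = min(1, 1 − 0.82 + 0.13) = min(1, 0.31) = 0.31
(A -> B) -> C = min(1, 1 − 0.31 + 0.19) = min(1, 0.88) = 0.88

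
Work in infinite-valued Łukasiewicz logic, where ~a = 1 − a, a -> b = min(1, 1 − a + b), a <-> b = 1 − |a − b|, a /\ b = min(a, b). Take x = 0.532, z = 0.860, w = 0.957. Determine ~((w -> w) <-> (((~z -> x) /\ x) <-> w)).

w -> w = min(1, 1 − 0.957 + 0.957) = min(1, 1.000) = 1.000
~z = 1 − 0.860 = 0.140
~z -> x = min(1, 1 − 0.140 + 0.532) = min(1, 1.392) = 1.000
(~z -> x) /\ x = min(1.000, 0.532) = 0.532
((~z -> x) /\ x) <-> w = 1 − |0.532 − 0.957| = 1 − 0.425 = 0.575
(w -> w) <-> (((~z -> x) /\ x) <-> w) = 1 − |1.000 − 0.575| = 1 − 0.425 = 0.575
~((w -> w) <-> (((~z -> x) /\ x) <-> w)) = 1 − 0.575 = 0.425

0.425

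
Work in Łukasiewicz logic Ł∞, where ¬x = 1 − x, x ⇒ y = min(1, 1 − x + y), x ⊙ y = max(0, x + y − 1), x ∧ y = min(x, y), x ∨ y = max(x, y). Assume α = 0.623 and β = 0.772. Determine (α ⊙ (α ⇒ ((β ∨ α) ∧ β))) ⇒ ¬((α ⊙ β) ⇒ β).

0.377

β ∨ α = max(0.772, 0.623) = 0.772
(β ∨ α) ∧ β = min(0.772, 0.772) = 0.772
α ⇒ ((β ∨ α) ∧ β) = min(1, 1 − 0.623 + 0.772) = min(1, 1.149) = 1.000
α ⊙ (α ⇒ ((β ∨ α) ∧ β)) = max(0, 0.623 + 1.000 − 1) = max(0, 0.623) = 0.623
α ⊙ β = max(0, 0.623 + 0.772 − 1) = max(0, 0.395) = 0.395
(α ⊙ β) ⇒ β = min(1, 1 − 0.395 + 0.772) = min(1, 1.377) = 1.000
¬((α ⊙ β) ⇒ β) = 1 − 1.000 = 0.000
(α ⊙ (α ⇒ ((β ∨ α) ∧ β))) ⇒ ¬((α ⊙ β) ⇒ β) = min(1, 1 − 0.623 + 0.000) = min(1, 0.377) = 0.377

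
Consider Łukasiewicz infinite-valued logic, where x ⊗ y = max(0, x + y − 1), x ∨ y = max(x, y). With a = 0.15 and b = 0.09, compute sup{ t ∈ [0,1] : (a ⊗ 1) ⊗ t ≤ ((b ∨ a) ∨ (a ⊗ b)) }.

1.00

a ⊗ 1 = max(0, 0.15 + 1.00 − 1) = max(0, 0.15) = 0.15
So the left factor is a ⊗ 1 = 0.15.
b ∨ a = max(0.09, 0.15) = 0.15
a ⊗ b = max(0, 0.15 + 0.09 − 1) = max(0, -0.76) = 0.00
(b ∨ a) ∨ (a ⊗ b) = max(0.15, 0.00) = 0.15
So the right-hand bound is (b ∨ a) ∨ (a ⊗ b) = 0.15.
The residuum of the Łukasiewicz t-norm gives the supremum: min(1, 1 − 0.15 + 0.15).
1 − 0.15 + 0.15 = 1.00, so t = min(1, 1.00) = 1.00.
Check: 0.15 ⊗ 1.00 = max(0, 0.15) = 0.15 ≤ 0.15.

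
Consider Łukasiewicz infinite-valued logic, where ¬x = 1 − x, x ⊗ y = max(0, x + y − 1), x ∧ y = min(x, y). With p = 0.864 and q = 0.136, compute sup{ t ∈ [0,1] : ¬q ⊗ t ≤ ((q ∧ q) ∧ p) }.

0.272

¬q = 1 − 0.136 = 0.864
So the left factor is ¬q = 0.864.
q ∧ q = min(0.136, 0.136) = 0.136
(q ∧ q) ∧ p = min(0.136, 0.864) = 0.136
So the right-hand bound is (q ∧ q) ∧ p = 0.136.
The residuum of the Łukasiewicz t-norm gives the supremum: min(1, 1 − 0.864 + 0.136).
1 − 0.864 + 0.136 = 0.272, so t = min(1, 0.272) = 0.272.
Check: 0.864 ⊗ 0.272 = max(0, 0.136) = 0.136 ≤ 0.136.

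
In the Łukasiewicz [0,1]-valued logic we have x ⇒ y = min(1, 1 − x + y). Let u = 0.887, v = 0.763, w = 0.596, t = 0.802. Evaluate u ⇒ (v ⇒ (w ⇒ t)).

w ⇒ t = min(1, 1 − 0.596 + 0.802) = min(1, 1.206) = 1.000
v ⇒ (w ⇒ t) = min(1, 1 − 0.763 + 1.000) = min(1, 1.237) = 1.000
u ⇒ (v ⇒ (w ⇒ t)) = min(1, 1 − 0.887 + 1.000) = min(1, 1.113) = 1.000

1.000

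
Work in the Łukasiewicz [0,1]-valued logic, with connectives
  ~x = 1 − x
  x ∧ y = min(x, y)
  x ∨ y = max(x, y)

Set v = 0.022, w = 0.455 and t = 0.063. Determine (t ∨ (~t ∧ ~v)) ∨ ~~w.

~t = 1 − 0.063 = 0.937
~v = 1 − 0.022 = 0.978
~t ∧ ~v = min(0.937, 0.978) = 0.937
t ∨ (~t ∧ ~v) = max(0.063, 0.937) = 0.937
~w = 1 − 0.455 = 0.545
~~w = 1 − 0.545 = 0.455
(t ∨ (~t ∧ ~v)) ∨ ~~w = max(0.937, 0.455) = 0.937

0.937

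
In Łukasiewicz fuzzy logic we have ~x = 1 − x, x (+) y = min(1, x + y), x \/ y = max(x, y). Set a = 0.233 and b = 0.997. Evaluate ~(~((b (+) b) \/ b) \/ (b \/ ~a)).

0.003

b (+) b = min(1, 0.997 + 0.997) = min(1, 1.994) = 1.000
(b (+) b) \/ b = max(1.000, 0.997) = 1.000
~((b (+) b) \/ b) = 1 − 1.000 = 0.000
~a = 1 − 0.233 = 0.767
b \/ ~a = max(0.997, 0.767) = 0.997
~((b (+) b) \/ b) \/ (b \/ ~a) = max(0.000, 0.997) = 0.997
~(~((b (+) b) \/ b) \/ (b \/ ~a)) = 1 − 0.997 = 0.003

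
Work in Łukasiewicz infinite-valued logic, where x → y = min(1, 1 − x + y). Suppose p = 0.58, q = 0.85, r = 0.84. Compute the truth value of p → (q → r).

q → r = min(1, 1 − 0.85 + 0.84) = min(1, 0.99) = 0.99
p → (q → r) = min(1, 1 − 0.58 + 0.99) = min(1, 1.41) = 1.00

1.00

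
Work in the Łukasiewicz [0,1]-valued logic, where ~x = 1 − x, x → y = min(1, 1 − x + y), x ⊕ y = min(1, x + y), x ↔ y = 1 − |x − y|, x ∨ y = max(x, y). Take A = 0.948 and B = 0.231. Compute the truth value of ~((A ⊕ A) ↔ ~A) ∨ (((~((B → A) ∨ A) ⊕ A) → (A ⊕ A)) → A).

0.948

A ⊕ A = min(1, 0.948 + 0.948) = min(1, 1.896) = 1.000
~A = 1 − 0.948 = 0.052
(A ⊕ A) ↔ ~A = 1 − |1.000 − 0.052| = 1 − 0.948 = 0.052
~((A ⊕ A) ↔ ~A) = 1 − 0.052 = 0.948
B → A = min(1, 1 − 0.231 + 0.948) = min(1, 1.717) = 1.000
(B → A) ∨ A = max(1.000, 0.948) = 1.000
~((B → A) ∨ A) = 1 − 1.000 = 0.000
~((B → A) ∨ A) ⊕ A = min(1, 0.000 + 0.948) = min(1, 0.948) = 0.948
(~((B → A) ∨ A) ⊕ A) → (A ⊕ A) = min(1, 1 − 0.948 + 1.000) = min(1, 1.052) = 1.000
((~((B → A) ∨ A) ⊕ A) → (A ⊕ A)) → A = min(1, 1 − 1.000 + 0.948) = min(1, 0.948) = 0.948
~((A ⊕ A) ↔ ~A) ∨ (((~((B → A) ∨ A) ⊕ A) → (A ⊕ A)) → A) = max(0.948, 0.948) = 0.948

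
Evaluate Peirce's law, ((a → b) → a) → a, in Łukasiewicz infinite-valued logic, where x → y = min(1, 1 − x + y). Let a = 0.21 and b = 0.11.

0.90

a → b = min(1, 1 − 0.21 + 0.11) = min(1, 0.90) = 0.90
(a → b) → a = min(1, 1 − 0.90 + 0.21) = min(1, 0.31) = 0.31
((a → b) → a) → a = min(1, 1 − 0.31 + 0.21) = min(1, 0.90) = 0.90
(The value 0.90 < 1 shows this instance is not satisfied; not a Ł∞-tautology in general.)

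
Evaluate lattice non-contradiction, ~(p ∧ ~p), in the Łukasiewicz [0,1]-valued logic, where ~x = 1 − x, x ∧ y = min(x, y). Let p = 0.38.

~p = 1 − 0.38 = 0.62
p ∧ ~p = min(0.38, 0.62) = 0.38
~(p ∧ ~p) = 1 − 0.38 = 0.62
(The value 0.62 < 1 shows this instance is not satisfied; not a Ł∞-tautology — its value is 1 − min(a, 1−a).)

0.62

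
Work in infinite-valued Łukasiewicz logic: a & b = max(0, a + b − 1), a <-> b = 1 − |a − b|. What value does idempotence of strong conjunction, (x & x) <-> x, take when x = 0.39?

x & x = max(0, 0.39 + 0.39 − 1) = max(0, -0.22) = 0.00
(x & x) <-> x = 1 − |0.00 − 0.39| = 1 − 0.39 = 0.61
(The value 0.61 < 1 shows this instance is not satisfied; fails in Ł∞ since a ⊗ a = max(0, 2a−1) ≠ a in general.)

0.61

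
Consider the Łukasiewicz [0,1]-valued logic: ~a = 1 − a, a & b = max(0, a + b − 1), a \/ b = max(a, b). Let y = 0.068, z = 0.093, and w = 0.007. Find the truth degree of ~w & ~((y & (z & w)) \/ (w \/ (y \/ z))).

~w = 1 − 0.007 = 0.993
z & w = max(0, 0.093 + 0.007 − 1) = max(0, -0.900) = 0.000
y & (z & w) = max(0, 0.068 + 0.000 − 1) = max(0, -0.932) = 0.000
y \/ z = max(0.068, 0.093) = 0.093
w \/ (y \/ z) = max(0.007, 0.093) = 0.093
(y & (z & w)) \/ (w \/ (y \/ z)) = max(0.000, 0.093) = 0.093
~((y & (z & w)) \/ (w \/ (y \/ z))) = 1 − 0.093 = 0.907
~w & ~((y & (z & w)) \/ (w \/ (y \/ z))) = max(0, 0.993 + 0.907 − 1) = max(0, 0.900) = 0.900

0.900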